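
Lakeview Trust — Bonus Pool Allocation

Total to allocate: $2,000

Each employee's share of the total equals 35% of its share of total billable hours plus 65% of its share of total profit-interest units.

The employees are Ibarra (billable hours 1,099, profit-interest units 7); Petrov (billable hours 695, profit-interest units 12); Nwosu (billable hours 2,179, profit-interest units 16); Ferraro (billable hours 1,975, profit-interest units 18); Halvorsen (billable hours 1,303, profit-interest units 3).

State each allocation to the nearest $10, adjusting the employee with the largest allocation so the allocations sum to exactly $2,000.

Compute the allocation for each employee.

Billable hours total 7,251; profit-interest units total 56.
Combined weights (35% billable hours + 65% profit-interest units): Ibarra 0.1343; Petrov 0.1728; Nwosu 0.2909; Ferraro 0.3043; Halvorsen 0.0977.
Raw shares: Ibarra 268.60; Petrov 345.67; Nwosu 581.79; Ferraro 608.52; Halvorsen 195.43.
After rounding ($10): Ibarra $270; Petrov $350; Nwosu $580; Ferraro $610; Halvorsen $200. Sum = $2,010.
Difference $2,000 − $2,010 = −$10 applied to largest allocation (Ferraro): Ferraro becomes $600.

Ibarra: $270; Petrov: $350; Nwosu: $580; Ferraro: $600; Halvorsen: $200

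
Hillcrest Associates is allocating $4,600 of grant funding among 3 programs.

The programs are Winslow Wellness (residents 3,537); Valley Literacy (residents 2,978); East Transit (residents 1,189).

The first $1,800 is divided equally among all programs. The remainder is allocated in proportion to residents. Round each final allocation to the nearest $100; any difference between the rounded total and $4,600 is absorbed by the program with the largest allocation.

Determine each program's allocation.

Equal tier: $1,800 ÷ 3 = $600 apiece.
Remainder $2,800 by residents (total 7,704): Winslow Wellness 1,285.51 → $1,300; Valley Literacy 1,082.35 → $1,100; East Transit 432.14 → $400.
Totals: Winslow Wellness $600 + $1,300 = $1,900; Valley Literacy $600 + $1,100 = $1,700; East Transit $600 + $400 = $1,000.

Winslow Wellness: $1,900; Valley Literacy: $1,700; East Transit: $1,000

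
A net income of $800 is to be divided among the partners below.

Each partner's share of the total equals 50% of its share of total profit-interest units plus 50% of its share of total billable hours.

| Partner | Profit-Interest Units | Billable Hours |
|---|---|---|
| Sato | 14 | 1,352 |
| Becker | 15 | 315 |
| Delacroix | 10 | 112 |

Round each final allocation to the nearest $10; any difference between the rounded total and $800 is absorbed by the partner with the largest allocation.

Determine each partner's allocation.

Profit-interest units total 39; billable hours total 1,779.
Composite weights (50% profit-interest units + 50% billable hours): Sato 0.5595; Becker 0.2808; Delacroix 0.1597.
Raw shares: Sato 447.58; Becker 224.67; Delacroix 127.75.
Rounded to nearest $10: Sato $450; Becker $220; Delacroix $130. Sum = $800.
Sum already equals the total — no adjustment.

Sato: $450 · Becker: $220 · Delacroix: $130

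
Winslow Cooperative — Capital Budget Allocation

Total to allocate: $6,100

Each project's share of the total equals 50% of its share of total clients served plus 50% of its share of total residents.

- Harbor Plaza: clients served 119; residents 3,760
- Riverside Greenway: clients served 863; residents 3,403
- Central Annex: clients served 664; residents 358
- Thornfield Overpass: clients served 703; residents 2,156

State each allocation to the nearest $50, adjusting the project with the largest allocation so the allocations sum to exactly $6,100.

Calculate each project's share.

Harbor Plaza: $1,350 | Riverside Greenway: $2,200 | Central Annex: $950 | Thornfield Overpass: $1,600

Clients served total 2,349; residents total 9,677.
Composite weights (50% clients served + 50% residents): Harbor Plaza 0.2196; Riverside Greenway 0.3595; Central Annex 0.1598; Thornfield Overpass 0.2610.
Pro-rata amounts: Harbor Plaza 1,339.59; Riverside Greenway 2,193.10; Central Annex 974.99; Thornfield Overpass 1,592.32.
At nearest $50: Harbor Plaza $1,350; Riverside Greenway $2,200; Central Annex $950; Thornfield Overpass $1,600. Sum = $6,100.
Rounded total matches; no reconciliation needed.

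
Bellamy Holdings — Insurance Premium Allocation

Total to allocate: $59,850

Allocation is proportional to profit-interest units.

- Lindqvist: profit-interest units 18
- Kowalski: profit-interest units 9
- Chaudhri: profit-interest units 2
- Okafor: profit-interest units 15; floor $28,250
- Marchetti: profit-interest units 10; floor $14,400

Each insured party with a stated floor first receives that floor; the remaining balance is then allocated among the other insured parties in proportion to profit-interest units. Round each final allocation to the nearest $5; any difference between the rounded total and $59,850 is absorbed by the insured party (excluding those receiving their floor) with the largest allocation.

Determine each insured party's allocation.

Guaranteed amounts: Okafor $28,250; Marchetti $14,400. Balance $17,200.
Balance split over remaining profit-interest units 29: Lindqvist 10,675.86 → $10,675; Kowalski 5,337.93 → $5,340; Chaudhri 1,186.21 → $1,185.

Lindqvist: $10,675 · Kowalski: $5,340 · Chaudhri: $1,185 · Okafor: $28,250 · Marchetti: $14,400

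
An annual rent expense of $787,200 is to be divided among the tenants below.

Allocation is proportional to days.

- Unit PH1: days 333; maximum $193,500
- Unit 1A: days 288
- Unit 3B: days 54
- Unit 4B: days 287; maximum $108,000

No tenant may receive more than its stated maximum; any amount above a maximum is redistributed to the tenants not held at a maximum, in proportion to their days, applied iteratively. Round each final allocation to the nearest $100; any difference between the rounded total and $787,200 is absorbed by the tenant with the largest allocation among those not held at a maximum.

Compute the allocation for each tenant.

Unit PH1: $193,500 · Unit 1A: $409,000 · Unit 3B: $76,700 · Unit 4B: $108,000

Days total: 962.
Proportional shares (ignoring caps): Unit PH1 272,492.31; Unit 1A 235,669.02; Unit 3B 44,187.94; Unit 4B 234,850.73.
Capped: Unit PH1 ($193,500), Unit 4B ($108,000); remaining pool $485,700 reallocated over remaining days 342.
Redistributed shares: Unit 1A 409,010.53 → $409,000; Unit 3B 76,689.47 → $76,700.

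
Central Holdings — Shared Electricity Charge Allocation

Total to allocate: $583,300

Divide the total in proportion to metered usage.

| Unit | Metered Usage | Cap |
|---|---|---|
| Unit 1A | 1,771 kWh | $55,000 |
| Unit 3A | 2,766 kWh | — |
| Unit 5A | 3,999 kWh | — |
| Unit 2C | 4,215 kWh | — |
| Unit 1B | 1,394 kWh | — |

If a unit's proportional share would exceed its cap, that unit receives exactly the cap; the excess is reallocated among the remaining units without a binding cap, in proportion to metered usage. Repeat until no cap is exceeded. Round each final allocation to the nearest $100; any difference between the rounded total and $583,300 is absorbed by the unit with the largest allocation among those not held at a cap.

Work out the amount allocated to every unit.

Combined metered usage = 14,145.
Proportional shares (ignoring caps): Unit 1A 73,031.06; Unit 3A 114,062.06; Unit 5A 164,907.51; Unit 2C 173,814.74; Unit 1B 57,484.64.
Capped: Unit 1A ($55,000); remaining pool $528,300 reallocated over remaining metered usage 12,374.
Redistributed shares: Unit 3A 118,092.60 → $118,100; Unit 5A 170,734.74 → $170,700; Unit 2C 179,956.72 → $180,000; Unit 1B 59,515.94 → $59,500.

Unit 1A: $55,000; Unit 3A: $118,100; Unit 5A: $170,700; Unit 2C: $180,000; Unit 1B: $59,500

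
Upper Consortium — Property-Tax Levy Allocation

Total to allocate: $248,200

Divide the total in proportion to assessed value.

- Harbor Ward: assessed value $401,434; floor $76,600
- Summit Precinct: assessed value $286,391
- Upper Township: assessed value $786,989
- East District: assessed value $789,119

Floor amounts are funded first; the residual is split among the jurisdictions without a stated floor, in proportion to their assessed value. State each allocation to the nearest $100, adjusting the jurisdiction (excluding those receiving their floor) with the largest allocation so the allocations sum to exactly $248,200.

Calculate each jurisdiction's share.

Harbor Ward: $76,600 · Summit Precinct: $26,400 · Upper Township: $72,500 · East District: $72,700

Guaranteed amounts: Harbor Ward $76,600. Remaining pool $171,600.
Remaining pool split over remaining assessed value 1,862,499: Summit Precinct 26,386.43 → $26,400; Upper Township 72,508.66 → $72,500; East District 72,704.91 → $72,700.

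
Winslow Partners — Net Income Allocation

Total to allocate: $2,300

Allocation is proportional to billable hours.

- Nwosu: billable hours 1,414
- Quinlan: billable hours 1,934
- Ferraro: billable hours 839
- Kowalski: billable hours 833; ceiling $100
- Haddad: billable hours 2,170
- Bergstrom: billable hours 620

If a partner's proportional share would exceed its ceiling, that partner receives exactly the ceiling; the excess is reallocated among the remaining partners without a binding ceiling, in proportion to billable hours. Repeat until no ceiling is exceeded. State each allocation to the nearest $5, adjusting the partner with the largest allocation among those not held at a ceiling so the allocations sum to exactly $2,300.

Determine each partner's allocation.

Combined billable hours = 7,810.
Proportional shares (ignoring caps): Nwosu 416.41; Quinlan 569.55; Ferraro 247.08; Kowalski 245.31; Haddad 639.05; Bergstrom 182.59.
Cap binds for Kowalski ($100); residual $2,200 reallocated over remaining billable hours 6,977.
Remaining shares: Nwosu 445.86 → $445; Quinlan 609.83 → $610; Ferraro 264.55 → $265; Haddad 684.25 → $685; Bergstrom 195.50 → $195.

Nwosu: $445 · Quinlan: $610 · Ferraro: $265 · Kowalski: $100 · Haddad: $685 · Bergstrom: $195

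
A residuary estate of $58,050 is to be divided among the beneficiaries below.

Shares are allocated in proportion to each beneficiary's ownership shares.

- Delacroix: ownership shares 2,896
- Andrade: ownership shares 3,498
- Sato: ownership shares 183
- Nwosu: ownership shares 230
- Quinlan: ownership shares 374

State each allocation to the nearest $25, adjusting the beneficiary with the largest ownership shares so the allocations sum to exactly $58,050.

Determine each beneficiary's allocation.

Delacroix: $23,400 · Andrade: $28,300 · Sato: $1,475 · Nwosu: $1,850 · Quinlan: $3,025

Sum of ownership shares: 7,181.
Proportional shares: Delacroix 2,896/7,181 × $58,050 = 23,410.78; Andrade 3,498/7,181 × $58,050 = 28,277.25; Sato 183/7,181 × $58,050 = 1,479.34; Nwosu 230/7,181 × $58,050 = 1,859.28; Quinlan 374/7,181 × $58,050 = 3,023.35.
Rounded to nearest $25: Delacroix $23,400; Andrade $28,275; Sato $1,475; Nwosu $1,850; Quinlan $3,025. Sum = $58,025.
Difference $58,050 − $58,025 = +$25 applied to largest ownership shares (Andrade): Andrade becomes $28,300.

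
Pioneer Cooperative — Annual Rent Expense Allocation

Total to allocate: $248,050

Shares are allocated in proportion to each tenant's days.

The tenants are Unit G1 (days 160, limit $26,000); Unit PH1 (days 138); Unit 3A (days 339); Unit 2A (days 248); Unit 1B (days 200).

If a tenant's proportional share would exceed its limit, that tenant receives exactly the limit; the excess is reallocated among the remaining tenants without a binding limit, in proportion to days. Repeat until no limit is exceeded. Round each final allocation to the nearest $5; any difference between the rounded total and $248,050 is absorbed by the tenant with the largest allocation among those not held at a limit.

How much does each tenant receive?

Combined days = 1,085.
Pro-rata shares before constraints: Unit G1 36,578.80; Unit PH1 31,549.22; Unit 3A 77,501.34; Unit 2A 56,697.14; Unit 1B 45,723.50.
Held at cap: Unit G1 ($26,000); remaining pool $222,050 reallocated over remaining days 925.
Remaining shares: Unit PH1 33,127.46 → $33,125; Unit 3A 81,378.32 → $81,380; Unit 2A 59,533.41 → $59,535; Unit 1B 48,010.81 → $48,010.

Unit G1: $26,000 | Unit PH1: $33,125 | Unit 3A: $81,380 | Unit 2A: $59,535 | Unit 1B: $48,010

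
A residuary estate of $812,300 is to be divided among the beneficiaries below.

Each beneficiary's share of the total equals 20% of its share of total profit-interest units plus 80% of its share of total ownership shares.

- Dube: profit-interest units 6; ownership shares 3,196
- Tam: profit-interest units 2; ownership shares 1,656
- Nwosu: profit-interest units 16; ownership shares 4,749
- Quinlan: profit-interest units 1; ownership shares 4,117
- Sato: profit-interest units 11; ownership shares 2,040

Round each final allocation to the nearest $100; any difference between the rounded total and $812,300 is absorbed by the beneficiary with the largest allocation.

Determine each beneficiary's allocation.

Dube: $158,900; Tam: $77,300; Nwosu: $268,000; Quinlan: $174,300; Sato: $133,800

Totals — profit-interest units 36, ownership shares 15,758.
Composite weights (20% profit-interest units + 80% ownership shares): Dube 0.1956; Tam 0.0952; Nwosu 0.3300; Quinlan 0.2146; Sato 0.1647.
Proportional shares: Dube 158,875.67; Tam 77,316.90; Nwosu 268,047.20; Quinlan 174,292.65; Sato 133,767.58.
After rounding ($100): Dube $158,900; Tam $77,300; Nwosu $268,000; Quinlan $174,300; Sato $133,800. Sum = $812,300.
Sum already equals the total — no adjustment.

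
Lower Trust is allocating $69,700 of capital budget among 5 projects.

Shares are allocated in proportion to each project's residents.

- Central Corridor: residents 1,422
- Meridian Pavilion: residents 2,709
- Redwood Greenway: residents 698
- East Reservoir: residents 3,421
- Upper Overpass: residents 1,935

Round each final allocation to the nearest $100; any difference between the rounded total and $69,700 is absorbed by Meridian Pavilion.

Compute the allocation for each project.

Sum of residents: 10,185.
Unrounded shares: Central Corridor 1,422/10,185 × $69,700 = 9,731.31; Meridian Pavilion 2,709/10,185 × $69,700 = 18,538.76; Redwood Greenway 698/10,185 × $69,700 = 4,776.69; East Reservoir 3,421/10,185 × $69,700 = 23,411.26; Upper Overpass 1,935/10,185 × $69,700 = 13,241.97.
After rounding ($100): Central Corridor $9,700; Meridian Pavilion $18,500; Redwood Greenway $4,800; East Reservoir $23,400; Upper Overpass $13,200. Sum = $69,600.
Difference $69,700 − $69,600 = +$100 applied to Meridian Pavilion: Meridian Pavilion becomes $18,600.

Central Corridor: $9,700; Meridian Pavilion: $18,600; Redwood Greenway: $4,800; East Reservoir: $23,400; Upper Overpass: $13,200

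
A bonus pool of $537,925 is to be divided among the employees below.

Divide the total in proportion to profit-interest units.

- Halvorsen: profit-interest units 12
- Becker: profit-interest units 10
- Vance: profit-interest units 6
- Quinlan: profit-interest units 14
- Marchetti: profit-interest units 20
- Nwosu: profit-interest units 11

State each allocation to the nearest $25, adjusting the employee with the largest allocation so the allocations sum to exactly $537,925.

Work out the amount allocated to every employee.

Sum of profit-interest units: 73.
Unrounded shares: Halvorsen 12/73 × $537,925 = 88,426.03; Becker 10/73 × $537,925 = 73,688.36; Vance 6/73 × $537,925 = 44,213.01; Quinlan 14/73 × $537,925 = 103,163.70; Marchetti 20/73 × $537,925 = 147,376.71; Nwosu 11/73 × $537,925 = 81,057.19.
At nearest $25: Halvorsen $88,425; Becker $73,700; Vance $44,225; Quinlan $103,175; Marchetti $147,375; Nwosu $81,050. Sum = $537,950.
Difference $537,925 − $537,950 = −$25 applied to largest allocation (Marchetti): Marchetti becomes $147,350.

Halvorsen: $88,425; Becker: $73,700; Vance: $44,225; Quinlan: $103,175; Marchetti: $147,350; Nwosu: $81,050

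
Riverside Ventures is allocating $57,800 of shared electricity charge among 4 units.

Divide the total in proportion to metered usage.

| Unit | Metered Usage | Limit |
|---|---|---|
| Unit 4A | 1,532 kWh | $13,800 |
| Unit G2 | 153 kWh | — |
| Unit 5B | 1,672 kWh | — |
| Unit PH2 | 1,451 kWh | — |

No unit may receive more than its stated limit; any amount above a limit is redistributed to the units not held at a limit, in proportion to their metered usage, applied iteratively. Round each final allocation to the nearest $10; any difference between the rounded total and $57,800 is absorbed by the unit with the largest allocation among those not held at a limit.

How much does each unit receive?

Total metered usage = 4,808.
Unconstrained shares: Unit 4A 18,417.14; Unit G2 1,839.31; Unit 5B 20,100.17; Unit PH2 17,443.39.
Held at cap: Unit 4A ($13,800); remaining pool $44,000 reallocated over remaining metered usage 3,276.
Shares after redistribution: Unit G2 2,054.95 → $2,050; Unit 5B 22,456.65 → $22,460; Unit PH2 19,488.40 → $19,490.

Unit 4A: $13,800 | Unit G2: $2,050 | Unit 5B: $22,460 | Unit PH2: $19,490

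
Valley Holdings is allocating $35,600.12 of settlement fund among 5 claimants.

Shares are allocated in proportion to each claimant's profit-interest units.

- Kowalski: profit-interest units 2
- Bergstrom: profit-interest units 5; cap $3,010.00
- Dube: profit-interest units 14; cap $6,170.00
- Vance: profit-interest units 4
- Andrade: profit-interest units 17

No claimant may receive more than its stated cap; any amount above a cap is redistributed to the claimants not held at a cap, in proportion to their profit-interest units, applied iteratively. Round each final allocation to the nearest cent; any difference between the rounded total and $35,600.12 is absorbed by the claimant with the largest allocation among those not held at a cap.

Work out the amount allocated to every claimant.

Kowalski: $2,297.40 · Bergstrom: $3,010.00 · Dube: $6,170.00 · Vance: $4,594.80 · Andrade: $19,527.92

Total profit-interest units = 42.
Unconstrained shares: Kowalski 1,695.2438; Bergstrom 4,238.1095; Dube 11,866.7067; Vance 3,390.4876; Andrade 14,409.5724.
Cap binds for Bergstrom ($3,010.00), Dube ($6,170.00); balance $26,420.12 reallocated over remaining profit-interest units 23.
Remaining shares: Kowalski 2,297.4017 → $2,297.40; Vance 4,594.8035 → $4,594.80; Andrade 19,527.9148 → $19,527.91.
Rounding difference +$0.01 applied to Andrade → $19,527.92.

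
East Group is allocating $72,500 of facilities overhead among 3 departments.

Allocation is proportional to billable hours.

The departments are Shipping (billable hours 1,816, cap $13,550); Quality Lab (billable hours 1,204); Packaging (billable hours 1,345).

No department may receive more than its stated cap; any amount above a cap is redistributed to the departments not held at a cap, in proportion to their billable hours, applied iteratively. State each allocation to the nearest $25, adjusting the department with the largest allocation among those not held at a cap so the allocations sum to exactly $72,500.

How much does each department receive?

Sum of billable hours: 4,365.
Pro-rata shares before constraints: Shipping 30,162.66; Quality Lab 19,997.71; Packaging 22,339.63.
Capped: Shipping ($13,550); residual $58,950 reallocated over remaining billable hours 2,549.
Remaining shares: Quality Lab 27,844.57 → $27,850; Packaging 31,105.43 → $31,100.

Shipping: $13,550; Quality Lab: $27,850; Packaging: $31,100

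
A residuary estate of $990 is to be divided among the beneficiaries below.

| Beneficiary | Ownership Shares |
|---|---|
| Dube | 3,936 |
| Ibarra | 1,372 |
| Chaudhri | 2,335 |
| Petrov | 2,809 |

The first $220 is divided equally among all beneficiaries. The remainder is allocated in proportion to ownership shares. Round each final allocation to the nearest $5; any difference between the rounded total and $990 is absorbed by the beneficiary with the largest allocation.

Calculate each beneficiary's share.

Equal tier: $220 ÷ 4 = $55 apiece.
Remainder $770 by ownership shares (total 10,452): Dube 289.97 → $290; Ibarra 101.08 → $100; Chaudhri 172.02 → $170; Petrov 206.94 → $205.
Rounding difference +$5 on remainder applied to Dube.
Totals: Dube $55 + $295 = $350; Ibarra $55 + $100 = $155; Chaudhri $55 + $170 = $225; Petrov $55 + $205 = $260.

Dube: $350 | Ibarra: $155 | Chaudhri: $225 | Petrov: $260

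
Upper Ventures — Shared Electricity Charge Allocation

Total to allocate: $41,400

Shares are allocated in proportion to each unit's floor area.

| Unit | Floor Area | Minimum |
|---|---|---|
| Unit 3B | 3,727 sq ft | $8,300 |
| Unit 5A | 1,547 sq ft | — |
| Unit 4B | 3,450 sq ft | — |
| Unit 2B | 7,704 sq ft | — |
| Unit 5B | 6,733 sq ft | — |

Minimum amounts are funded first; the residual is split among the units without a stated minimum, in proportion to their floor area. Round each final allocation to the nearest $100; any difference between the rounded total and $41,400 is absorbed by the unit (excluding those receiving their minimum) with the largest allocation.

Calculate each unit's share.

Unit 3B: $8,300 | Unit 5A: $2,600 | Unit 4B: $5,900 | Unit 2B: $13,100 | Unit 5B: $11,500

Minimums first: Unit 3B $8,300. Residual $33,100.
Residual split over remaining floor area 19,434: Unit 5A 2,634.85 → $2,600; Unit 4B 5,876.04 → $5,900; Unit 2B 13,121.46 → $13,100; Unit 5B 11,467.65 → $11,500.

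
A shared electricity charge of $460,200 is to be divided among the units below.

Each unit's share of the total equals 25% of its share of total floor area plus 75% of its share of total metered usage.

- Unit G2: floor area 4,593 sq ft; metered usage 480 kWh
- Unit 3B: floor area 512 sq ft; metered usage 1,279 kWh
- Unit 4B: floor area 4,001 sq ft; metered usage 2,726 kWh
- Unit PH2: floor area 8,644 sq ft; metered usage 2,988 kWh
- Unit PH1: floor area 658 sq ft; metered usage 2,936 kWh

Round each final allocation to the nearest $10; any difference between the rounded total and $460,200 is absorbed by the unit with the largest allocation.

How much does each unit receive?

Totals — floor area 18,408, metered usage 10,409.
Composite weights (25% floor area + 75% metered usage): Unit G2 0.0970; Unit 3B 0.0991; Unit 4B 0.2508; Unit PH2 0.3327; Unit PH1 0.2205.
Pro-rata amounts: Unit G2 44,622.48; Unit 3B 45,610.11; Unit 4B 115,397.15; Unit PH2 153,103.51; Unit PH1 101,466.75.
After rounding ($10): Unit G2 $44,620; Unit 3B $45,610; Unit 4B $115,400; Unit PH2 $153,100; Unit PH1 $101,470. Sum = $460,200.
Rounded total matches; no reconciliation needed.

Unit G2: $44,620 | Unit 3B: $45,610 | Unit 4B: $115,400 | Unit PH2: $153,100 | Unit PH1: $101,470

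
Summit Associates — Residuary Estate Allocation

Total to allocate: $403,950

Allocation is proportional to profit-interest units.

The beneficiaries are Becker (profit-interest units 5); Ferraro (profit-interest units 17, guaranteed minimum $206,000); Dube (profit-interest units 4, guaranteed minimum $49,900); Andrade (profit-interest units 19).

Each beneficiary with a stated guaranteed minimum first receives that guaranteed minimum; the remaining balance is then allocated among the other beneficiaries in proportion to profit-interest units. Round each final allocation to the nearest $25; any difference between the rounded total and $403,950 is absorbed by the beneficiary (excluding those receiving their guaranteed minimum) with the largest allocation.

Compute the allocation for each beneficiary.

Becker: $30,850; Ferraro: $206,000; Dube: $49,900; Andrade: $117,200

Fund the minimums — Ferraro $206,000; Dube $49,900. Residual $148,050.
Residual split over remaining profit-interest units 24: Becker 30,843.75 → $30,850; Andrade 117,206.25 → $117,200.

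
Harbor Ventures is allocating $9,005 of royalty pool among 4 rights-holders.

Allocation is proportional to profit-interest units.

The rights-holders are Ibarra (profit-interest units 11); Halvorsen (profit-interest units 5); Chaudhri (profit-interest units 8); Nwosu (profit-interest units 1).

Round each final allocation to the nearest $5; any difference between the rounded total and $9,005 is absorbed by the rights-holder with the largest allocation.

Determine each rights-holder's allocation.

Ibarra: $3,965; Halvorsen: $1,800; Chaudhri: $2,880; Nwosu: $360

Profit-interest units total: 25.
Proportional shares: Ibarra 11/25 × $9,005 = 3,962.20; Halvorsen 5/25 × $9,005 = 1,801.00; Chaudhri 8/25 × $9,005 = 2,881.60; Nwosu 1/25 × $9,005 = 360.20.
At nearest $5: Ibarra $3,960; Halvorsen $1,800; Chaudhri $2,880; Nwosu $360. Sum = $9,000.
Difference $9,005 − $9,000 = +$5 applied to largest allocation (Ibarra): Ibarra becomes $3,965.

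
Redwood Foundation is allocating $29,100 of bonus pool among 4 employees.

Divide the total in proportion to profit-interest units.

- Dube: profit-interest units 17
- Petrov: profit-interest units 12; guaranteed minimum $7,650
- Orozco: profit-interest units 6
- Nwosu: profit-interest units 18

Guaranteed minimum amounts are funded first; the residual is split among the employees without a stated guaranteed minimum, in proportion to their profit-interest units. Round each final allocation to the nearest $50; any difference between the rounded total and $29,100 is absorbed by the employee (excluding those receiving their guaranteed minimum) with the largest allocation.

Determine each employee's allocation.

Fund the minimums — Petrov $7,650. Balance $21,450.
Balance split over remaining profit-interest units 41: Dube 8,893.90 → $8,900; Orozco 3,139.02 → $3,150; Nwosu 9,417.07 → $9,400.

Dube: $8,900 | Petrov: $7,650 | Orozco: $3,150 | Nwosu: $9,400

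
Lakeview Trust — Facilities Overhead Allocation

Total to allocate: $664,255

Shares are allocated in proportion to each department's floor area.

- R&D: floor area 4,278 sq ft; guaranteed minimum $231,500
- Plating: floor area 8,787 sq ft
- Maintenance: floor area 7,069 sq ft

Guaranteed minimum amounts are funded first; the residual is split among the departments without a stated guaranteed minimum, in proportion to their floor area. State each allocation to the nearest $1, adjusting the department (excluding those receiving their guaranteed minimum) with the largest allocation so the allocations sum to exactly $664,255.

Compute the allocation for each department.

Fund the minimums — R&D $231,500. Balance $432,755.
Balance split over remaining floor area 15,856: Plating 239,822.03 → $239,822; Maintenance 192,932.97 → $192,933.

R&D: $231,500 · Plating: $239,822 · Maintenance: $192,933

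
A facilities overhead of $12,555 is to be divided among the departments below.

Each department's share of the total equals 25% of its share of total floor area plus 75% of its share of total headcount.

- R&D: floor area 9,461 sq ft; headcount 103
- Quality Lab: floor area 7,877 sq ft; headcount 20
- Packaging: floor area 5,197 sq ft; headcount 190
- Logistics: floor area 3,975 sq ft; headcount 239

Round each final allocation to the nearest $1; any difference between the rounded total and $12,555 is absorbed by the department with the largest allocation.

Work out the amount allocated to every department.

Totals — floor area 26,510, headcount 552.
Composite weights (25% floor area + 75% headcount): R&D 0.2292; Quality Lab 0.1015; Packaging 0.3072; Logistics 0.3622.
Raw shares: R&D 2,877.19; Quality Lab 1,273.80; Packaging 3,856.42; Logistics 4,547.60.
After rounding ($1): R&D $2,877; Quality Lab $1,274; Packaging $3,856; Logistics $4,548. Sum = $12,555.
No rounding difference to absorb.

R&D: $2,877; Quality Lab: $1,274; Packaging: $3,856; Logistics: $4,548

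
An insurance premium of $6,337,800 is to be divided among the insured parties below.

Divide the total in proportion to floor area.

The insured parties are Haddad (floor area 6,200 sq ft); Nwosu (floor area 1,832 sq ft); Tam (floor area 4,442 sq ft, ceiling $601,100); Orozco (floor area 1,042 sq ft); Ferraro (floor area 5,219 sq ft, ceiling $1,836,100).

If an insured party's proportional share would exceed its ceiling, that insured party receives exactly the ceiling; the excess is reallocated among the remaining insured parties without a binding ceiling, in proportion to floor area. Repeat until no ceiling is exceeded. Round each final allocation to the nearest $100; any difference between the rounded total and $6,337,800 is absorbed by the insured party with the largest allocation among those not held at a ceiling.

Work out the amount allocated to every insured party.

Sum of floor area: 18,735.
Pro-rata shares before constraints: Haddad 2,097,377.10; Nwosu 619,741.10; Tam 1,502,669.21; Orozco 352,494.67; Ferraro 1,765,517.92.
Held at cap: Tam ($601,100); balance $5,736,700 reallocated over remaining floor area 14,293.
Held at cap: Ferraro ($1,836,100); balance $3,900,600 reallocated over remaining floor area 9,074.
Shares after redistribution: Haddad 2,665,166.41 → $2,665,200; Nwosu 787,513.69 → $787,500; Orozco 447,919.90 → $447,900.

Haddad: $2,665,200 | Nwosu: $787,500 | Tam: $601,100 | Orozco: $447,900 | Ferraro: $1,836,100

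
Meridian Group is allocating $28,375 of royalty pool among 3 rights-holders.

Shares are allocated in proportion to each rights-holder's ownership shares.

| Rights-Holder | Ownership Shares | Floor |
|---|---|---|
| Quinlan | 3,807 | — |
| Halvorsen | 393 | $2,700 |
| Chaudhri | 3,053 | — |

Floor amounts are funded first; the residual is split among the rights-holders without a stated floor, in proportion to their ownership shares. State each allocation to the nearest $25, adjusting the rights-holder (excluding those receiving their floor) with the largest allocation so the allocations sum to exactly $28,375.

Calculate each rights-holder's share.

Quinlan: $14,250 · Halvorsen: $2,700 · Chaudhri: $11,425

Fund the minimums — Halvorsen $2,700. Remaining pool $25,675.
Remaining pool split over remaining ownership shares 6,860: Quinlan 14,248.50 → $14,250; Chaudhri 11,426.50 → $11,425.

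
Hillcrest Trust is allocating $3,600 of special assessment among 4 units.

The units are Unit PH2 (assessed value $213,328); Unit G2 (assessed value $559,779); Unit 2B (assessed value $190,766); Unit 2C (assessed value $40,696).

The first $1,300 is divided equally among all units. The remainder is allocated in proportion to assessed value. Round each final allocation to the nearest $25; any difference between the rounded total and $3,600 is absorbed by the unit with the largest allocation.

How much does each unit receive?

First tranche $1,300 split equally: $325 each.
Remainder $2,300 by assessed value (total 1,004,569): Unit PH2 488.42 → $500; Unit G2 1,281.64 → $1,275; Unit 2B 436.77 → $425; Unit 2C 93.18 → $100.
Totals: Unit PH2 $325 + $500 = $825; Unit G2 $325 + $1,275 = $1,600; Unit 2B $325 + $425 = $750; Unit 2C $325 + $100 = $425.

Unit PH2: $825 | Unit G2: $1,600 | Unit 2B: $750 | Unit 2C: $425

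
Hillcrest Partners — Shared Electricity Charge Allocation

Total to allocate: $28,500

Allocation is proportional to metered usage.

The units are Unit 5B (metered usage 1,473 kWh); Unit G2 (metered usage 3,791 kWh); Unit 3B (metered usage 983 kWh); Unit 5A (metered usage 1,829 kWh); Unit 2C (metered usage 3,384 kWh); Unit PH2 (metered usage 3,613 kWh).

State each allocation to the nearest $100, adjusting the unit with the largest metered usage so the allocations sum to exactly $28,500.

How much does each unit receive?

Sum of metered usage: 15,073.
Unrounded shares: Unit 5B 1,473/15,073 × $28,500 = 2,785.15; Unit G2 3,791/15,073 × $28,500 = 7,168.02; Unit 3B 983/15,073 × $28,500 = 1,858.65; Unit 5A 1,829/15,073 × $28,500 = 3,458.27; Unit 2C 3,384/15,073 × $28,500 = 6,398.46; Unit PH2 3,613/15,073 × $28,500 = 6,831.45.
After rounding ($100): Unit 5B $2,800; Unit G2 $7,200; Unit 3B $1,900; Unit 5A $3,500; Unit 2C $6,400; Unit PH2 $6,800. Sum = $28,600.
Difference $28,500 − $28,600 = −$100 applied to largest metered usage (Unit G2): Unit G2 becomes $7,100.

Unit 5B: $2,800; Unit G2: $7,100; Unit 3B: $1,900; Unit 5A: $3,500; Unit 2C: $6,400; Unit PH2: $6,800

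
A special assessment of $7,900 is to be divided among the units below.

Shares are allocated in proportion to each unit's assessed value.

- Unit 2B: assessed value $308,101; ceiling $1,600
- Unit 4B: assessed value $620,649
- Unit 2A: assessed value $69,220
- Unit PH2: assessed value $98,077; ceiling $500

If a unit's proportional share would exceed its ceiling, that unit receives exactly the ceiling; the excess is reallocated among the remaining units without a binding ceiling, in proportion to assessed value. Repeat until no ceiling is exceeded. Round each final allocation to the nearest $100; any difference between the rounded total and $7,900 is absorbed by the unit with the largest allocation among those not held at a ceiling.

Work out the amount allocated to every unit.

Unit 2B: $1,600; Unit 4B: $5,200; Unit 2A: $600; Unit PH2: $500

Assessed value total: 1,096,047.
Proportional shares (ignoring caps): Unit 2B 2,220.71; Unit 4B 4,473.46; Unit 2A 498.92; Unit PH2 706.91.
Held at cap: Unit 2B ($1,600), Unit PH2 ($500); remaining pool $5,800 reallocated over remaining assessed value 689,869.
Redistributed shares: Unit 4B 5,218.04 → $5,200; Unit 2A 581.96 → $600.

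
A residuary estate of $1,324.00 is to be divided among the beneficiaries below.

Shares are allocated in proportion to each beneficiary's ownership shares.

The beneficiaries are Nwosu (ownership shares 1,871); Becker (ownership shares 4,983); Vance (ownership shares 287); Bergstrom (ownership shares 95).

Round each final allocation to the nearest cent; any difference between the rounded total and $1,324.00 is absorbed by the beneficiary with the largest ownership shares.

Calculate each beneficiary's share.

Nwosu: $342.34 · Becker: $911.77 · Vance: $52.51 · Bergstrom: $17.38

Total ownership shares = 1,871 + 4,983 + 287 + 95 = 7,236.
Pro-rata amounts: Nwosu 342.3444; Becker 911.7595; Vance 52.5135; Bergstrom 17.3825.
Rounded to nearest cent: Nwosu $342.34; Becker $911.76; Vance $52.51; Bergstrom $17.38. Sum = $1,323.99.
Difference $1,324.00 − $1,323.99 = +$0.01 applied to largest ownership shares (Becker): Becker becomes $911.77.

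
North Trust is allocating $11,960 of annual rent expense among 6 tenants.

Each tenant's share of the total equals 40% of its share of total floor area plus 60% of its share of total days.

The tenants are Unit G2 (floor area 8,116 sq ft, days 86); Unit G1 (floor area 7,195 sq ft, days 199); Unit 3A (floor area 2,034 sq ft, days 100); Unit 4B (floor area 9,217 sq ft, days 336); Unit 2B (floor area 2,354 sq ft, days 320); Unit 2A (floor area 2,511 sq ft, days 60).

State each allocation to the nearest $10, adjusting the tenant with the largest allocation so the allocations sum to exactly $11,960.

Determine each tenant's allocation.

Floor area total 31,427; days total 1,101.
Combined weights (40% floor area + 60% days): Unit G2 0.1502; Unit G1 0.2000; Unit 3A 0.0804; Unit 4B 0.3004; Unit 2B 0.2043; Unit 2A 0.0647.
Raw shares: Unit G2 1,795.99; Unit G1 2,392.29; Unit 3A 961.40; Unit 4B 3,593.02; Unit 2B 2,444.01; Unit 2A 773.30.
After rounding ($10): Unit G2 $1,800; Unit G1 $2,390; Unit 3A $960; Unit 4B $3,590; Unit 2B $2,440; Unit 2A $770. Sum = $11,950.
Difference $11,960 − $11,950 = +$10 applied to largest allocation (Unit 4B): Unit 4B becomes $3,600.

Unit G2: $1,800 · Unit G1: $2,390 · Unit 3A: $960 · Unit 4B: $3,600 · Unit 2B: $2,440 · Unit 2A: $770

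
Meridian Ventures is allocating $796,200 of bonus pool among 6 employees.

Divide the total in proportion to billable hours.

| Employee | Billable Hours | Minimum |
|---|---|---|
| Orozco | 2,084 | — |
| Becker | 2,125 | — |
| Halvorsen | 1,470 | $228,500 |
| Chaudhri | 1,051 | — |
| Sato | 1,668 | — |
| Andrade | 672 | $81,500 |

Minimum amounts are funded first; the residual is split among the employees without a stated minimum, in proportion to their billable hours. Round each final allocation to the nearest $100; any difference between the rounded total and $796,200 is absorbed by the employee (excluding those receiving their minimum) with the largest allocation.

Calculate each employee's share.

Guaranteed amounts: Halvorsen $228,500; Andrade $81,500. Balance $486,200.
Balance split over remaining billable hours 6,928: Orozco 146,253.00 → $146,300; Becker 149,130.34 → $149,100; Chaudhri 73,758.11 → $73,800; Sato 117,058.55 → $117,100.
Rounding difference −$100 applied to Becker → $149,000.

Orozco: $146,300 · Becker: $149,000 · Halvorsen: $228,500 · Chaudhri: $73,800 · Sato: $117,100 · Andrade: $81,500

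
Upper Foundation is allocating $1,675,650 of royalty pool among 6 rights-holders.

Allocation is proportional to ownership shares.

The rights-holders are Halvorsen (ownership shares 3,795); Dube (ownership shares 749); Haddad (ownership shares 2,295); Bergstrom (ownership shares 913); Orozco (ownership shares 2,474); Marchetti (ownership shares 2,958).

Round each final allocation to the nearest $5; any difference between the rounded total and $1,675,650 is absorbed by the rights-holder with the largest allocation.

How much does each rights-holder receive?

Total ownership shares = 13,184.
Pro-rata amounts: Halvorsen 3,795/13,184 × $1,675,650 = 482,334.02; Dube 749/13,184 × $1,675,650 = 95,195.83; Haddad 2,295/13,184 × $1,675,650 = 291,688.16; Bergstrom 913/13,184 × $1,675,650 = 116,039.78; Orozco 2,474/13,184 × $1,675,650 = 314,438.57; Marchetti 2,958/13,184 × $1,675,650 = 375,953.63.
Rounded to nearest $5: Halvorsen $482,335; Dube $95,195; Haddad $291,690; Bergstrom $116,040; Orozco $314,440; Marchetti $375,955. Sum = $1,675,655.
Difference $1,675,650 − $1,675,655 = −$5 applied to largest allocation (Halvorsen): Halvorsen becomes $482,330.

Halvorsen: $482,330 | Dube: $95,195 | Haddad: $291,690 | Bergstrom: $116,040 | Orozco: $314,440 | Marchetti: $375,955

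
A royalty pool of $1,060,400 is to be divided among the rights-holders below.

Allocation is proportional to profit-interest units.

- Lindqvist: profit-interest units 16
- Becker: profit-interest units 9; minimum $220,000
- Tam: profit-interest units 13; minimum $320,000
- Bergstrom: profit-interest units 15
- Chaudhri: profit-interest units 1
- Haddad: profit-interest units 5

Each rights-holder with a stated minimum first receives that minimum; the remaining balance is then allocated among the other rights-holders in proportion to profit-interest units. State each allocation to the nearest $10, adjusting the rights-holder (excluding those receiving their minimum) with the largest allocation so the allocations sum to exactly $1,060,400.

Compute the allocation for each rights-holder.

Lindqvist: $225,050; Becker: $220,000; Tam: $320,000; Bergstrom: $210,970; Chaudhri: $14,060; Haddad: $70,320

Minimums first: Becker $220,000; Tam $320,000. Residual $520,400.
Residual split over remaining profit-interest units 37: Lindqvist 225,037.84 → $225,040; Bergstrom 210,972.97 → $210,970; Chaudhri 14,064.86 → $14,060; Haddad 70,324.32 → $70,320.
Rounding difference +$10 applied to Lindqvist → $225,050.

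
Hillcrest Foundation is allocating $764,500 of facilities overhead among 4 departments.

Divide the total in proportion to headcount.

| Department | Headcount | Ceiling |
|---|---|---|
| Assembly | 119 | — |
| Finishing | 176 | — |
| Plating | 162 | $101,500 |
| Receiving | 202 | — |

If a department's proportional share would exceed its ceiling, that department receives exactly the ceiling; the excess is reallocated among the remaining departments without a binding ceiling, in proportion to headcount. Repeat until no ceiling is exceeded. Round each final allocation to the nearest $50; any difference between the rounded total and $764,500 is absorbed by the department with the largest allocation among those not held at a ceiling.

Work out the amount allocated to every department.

Assembly: $158,750 · Finishing: $234,800 · Plating: $101,500 · Receiving: $269,450

Total headcount = 659.
Pro-rata shares before constraints: Assembly 138,050.83; Finishing 204,176.02; Plating 187,934.75; Receiving 234,338.39.
Cap binds for Plating ($101,500); residual $663,000 reallocated over remaining headcount 497.
Shares after redistribution: Assembly 158,746.48 → $158,750; Finishing 234,784.71 → $234,800; Receiving 269,468.81 → $269,450.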